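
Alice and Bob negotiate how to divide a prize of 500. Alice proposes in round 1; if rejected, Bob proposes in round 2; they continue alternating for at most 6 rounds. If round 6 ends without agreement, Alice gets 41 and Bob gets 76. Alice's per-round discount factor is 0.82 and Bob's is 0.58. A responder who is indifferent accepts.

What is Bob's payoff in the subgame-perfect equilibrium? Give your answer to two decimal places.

137.24

Round 6 (Bob proposes): Alice gets 41 if talks fail, so Bob offers 41 and keeps 459.
Round 5 (Alice proposes): Bob can get 459 next round, worth 0.58 × 459 = 266.22 now; Alice offers that and keeps 233.78.
Round 4 (Bob proposes): Alice can get 233.78 next round, worth 0.82 × 233.78 = 191.6996 now; Bob offers that and keeps 308.3004.
Round 3 (Alice proposes): Bob can get 308.3004 next round, worth 0.58 × 308.3004 = 178.814232 now; Alice offers that and keeps 321.185768.
Round 2 (Bob proposes): Alice can get 321.185768 next round, worth 0.82 × 321.185768 = 263.37232976 now. Bob offers 263.37232976 and keeps 500 − 263.37232976 = 236.62767024.
Round 1 (Alice proposes): Bob can get 236.62767024 next round, worth 0.58 × 236.62767024 = 137.2440487392 now. Alice offers 137.2440487392 and keeps 500 − 137.2440487392 = 362.7559512608.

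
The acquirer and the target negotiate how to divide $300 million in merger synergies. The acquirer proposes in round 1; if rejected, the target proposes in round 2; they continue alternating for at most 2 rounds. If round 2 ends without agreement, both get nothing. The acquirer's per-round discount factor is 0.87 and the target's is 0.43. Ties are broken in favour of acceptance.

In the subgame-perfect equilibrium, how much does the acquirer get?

171

Round 2 (the target proposes): rejection yields 0 for the acquirer; the target offers 0 and keeps 300.
Round 1 (the acquirer proposes): the target can get 300 next round, worth 0.43 × 300 = 129 now, so the acquirer offers 129, keeping 171.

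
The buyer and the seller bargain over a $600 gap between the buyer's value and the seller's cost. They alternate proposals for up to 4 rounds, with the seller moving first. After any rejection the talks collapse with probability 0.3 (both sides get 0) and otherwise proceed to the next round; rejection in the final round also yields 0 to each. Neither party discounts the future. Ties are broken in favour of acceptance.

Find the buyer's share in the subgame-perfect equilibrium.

331.8

Round 4 (the buyer proposes): the seller will accept anything ≥ 0, so the buyer offers 0 and keeps 600.
Round 3 (the seller proposes): rejecting gives the buyer an expected 0.7 × 600 = 420; the seller offers that and keeps 180.
Round 2 (the buyer proposes): rejecting gives the seller an expected 0.7 × 180 = 126. The buyer offers 126 and keeps 600 − 126 = 474.
Round 1 (the seller proposes): rejecting gives the buyer an expected 0.7 × 474 = 331.8, so the seller offers 331.8, keeping 268.2.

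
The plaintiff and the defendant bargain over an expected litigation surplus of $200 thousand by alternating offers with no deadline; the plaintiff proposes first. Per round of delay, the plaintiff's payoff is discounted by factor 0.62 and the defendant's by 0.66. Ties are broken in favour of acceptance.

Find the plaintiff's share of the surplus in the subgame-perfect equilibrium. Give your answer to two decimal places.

When the plaintiff proposes, the defendant accepts any offer worth at least 0.66 times what the defendant would get by proposing next round; and vice versa.
This gives x = 200 − 0.66y and y = 200 − 0.62x, where x and y are each side's share when it proposes.
Hence (1 − 0.66·0.62)x = 200(1 − 0.66), i.e. 0.5908·x = 68.
x ≈ 115.0982; the defendant's share is 200 − x ≈ 84.9018.

115.10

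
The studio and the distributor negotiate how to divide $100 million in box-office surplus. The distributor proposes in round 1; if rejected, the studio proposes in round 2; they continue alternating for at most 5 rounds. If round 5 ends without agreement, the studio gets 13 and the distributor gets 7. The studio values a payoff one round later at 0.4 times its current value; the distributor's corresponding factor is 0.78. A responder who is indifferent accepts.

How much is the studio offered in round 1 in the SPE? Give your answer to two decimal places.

12.81

Solve by backward induction from round 5.
Round 5 (the distributor proposes): the studio gets 13 if talks fail, so the distributor offers 13 and keeps 87.
Round 4 (the studio proposes): the distributor can get 87 next round, worth 0.78 × 87 = 67.86 now; the studio offers that and keeps 32.14.
Round 3 (the distributor proposes): the studio can get 32.14 next round, worth 0.4 × 32.14 = 12.856 now, so the distributor offers 12.856, keeping 87.144.
Round 2 (the studio proposes): the distributor can get 87.144 next round, worth 0.78 × 87.144 = 67.97232 now, so the studio offers 67.97232, keeping 32.02768.
Round 1 (the distributor proposes): the studio can get 32.02768 next round, worth 0.4 × 32.02768 = 12.811072 now, so the distributor offers 12.811072, keeping 87.188928.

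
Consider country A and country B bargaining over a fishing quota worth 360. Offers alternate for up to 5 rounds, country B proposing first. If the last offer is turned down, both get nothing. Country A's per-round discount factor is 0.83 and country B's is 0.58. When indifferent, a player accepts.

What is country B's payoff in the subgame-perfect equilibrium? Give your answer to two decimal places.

174.09

Round 5 (country B proposes): country A will accept anything ≥ 0, so country B offers 0 and keeps 360.
Round 4 (country A proposes): country B can get 360 next round, worth 0.58 × 360 = 208.8 now, so country A offers 208.8, keeping 151.2.
Round 3 (country B proposes): country A can get 151.2 next round, worth 0.83 × 151.2 = 125.496 now. Country B offers 125.496 and keeps 360 − 125.496 = 234.504.
Round 2 (country A proposes): country B can get 234.504 next round, worth 0.58 × 234.504 = 136.01232 now, so country A offers 136.01232, keeping 223.98768.
Round 1 (country B proposes): country A can get 223.98768 next round, worth 0.83 × 223.98768 = 185.9097744 now, so country B offers 185.9097744, keeping 174.0902256.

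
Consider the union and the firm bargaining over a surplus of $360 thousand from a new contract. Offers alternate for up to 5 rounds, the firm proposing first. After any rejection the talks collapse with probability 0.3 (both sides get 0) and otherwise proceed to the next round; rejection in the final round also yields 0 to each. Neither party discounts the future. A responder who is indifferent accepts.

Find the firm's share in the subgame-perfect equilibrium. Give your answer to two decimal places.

247.36

Round 5 (the firm proposes): the union will accept anything ≥ 0, so the firm offers 0 and keeps 360.
Round 4 (the union proposes): rejecting gives the firm an expected 0.7 × 360 = 252; the union offers that and keeps 108.
Round 3 (the firm proposes): rejecting gives the union an expected 0.7 × 108 = 75.6. The firm offers 75.6 and keeps 360 − 75.6 = 284.4.
Round 2 (the union proposes): rejecting gives the firm an expected 0.7 × 284.4 = 199.08; the union offers that and keeps 160.92.
Round 1 (the firm proposes): rejecting gives the union an expected 0.7 × 160.92 = 112.644; the firm offers that and keeps 247.356.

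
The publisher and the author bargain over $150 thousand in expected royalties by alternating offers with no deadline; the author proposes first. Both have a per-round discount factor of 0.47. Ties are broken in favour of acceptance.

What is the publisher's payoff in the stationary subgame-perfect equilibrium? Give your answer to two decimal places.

Let x be the author's share when the author proposes and y be the publisher's share when the publisher proposes.
The publisher accepts iff offered ≥ 0.47·y, so x = 150 − 0.47y. Symmetrically y = 150 − 0.47x.
Substituting: x = 150 − 0.47(150 − 0.47x), giving x(1 − 0.47·0.47) = 150(1 − 0.47).
So x = 150 × 0.53 / 0.7791 ≈ 102.0408, and the publisher receives 150 − x ≈ 47.9592.

47.96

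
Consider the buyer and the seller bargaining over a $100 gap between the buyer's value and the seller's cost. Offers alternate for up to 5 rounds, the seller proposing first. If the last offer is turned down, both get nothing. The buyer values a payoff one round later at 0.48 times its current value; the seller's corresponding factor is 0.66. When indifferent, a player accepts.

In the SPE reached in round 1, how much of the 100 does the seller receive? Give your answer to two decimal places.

Work backward from the last round.
Round 5 (the seller proposes): rejection yields 0 for the buyer; the seller offers 0 and keeps 100.
Round 4 (the buyer proposes): the seller can get 100 next round, worth 0.66 × 100 = 66 now; the buyer offers that and keeps 34.
Round 3 (the seller proposes): the buyer can get 34 next round, worth 0.48 × 34 = 16.32 now. The seller offers 16.32 and keeps 100 − 16.32 = 83.68.
Round 2 (the buyer proposes): the seller can get 83.68 next round, worth 0.66 × 83.68 = 55.2288 now, so the buyer offers 55.2288, keeping 44.7712.
Round 1 (the seller proposes): the buyer can get 44.7712 next round, worth 0.48 × 44.7712 = 21.490176 now, so the seller offers 21.490176, keeping 78.509824.

78.51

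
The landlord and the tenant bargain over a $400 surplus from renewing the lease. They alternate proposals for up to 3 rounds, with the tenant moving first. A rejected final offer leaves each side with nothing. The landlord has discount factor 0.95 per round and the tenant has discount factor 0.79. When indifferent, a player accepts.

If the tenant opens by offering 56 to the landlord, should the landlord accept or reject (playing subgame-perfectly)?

Reject

Round 3 (the tenant proposes): the landlord will accept anything ≥ 0, so the tenant offers 0 and keeps 400.
Round 2 (the landlord proposes): the tenant can get 400 next round, worth 0.79 × 400 = 316 now, so the landlord offers 316, keeping 84.
So by rejecting in round 1, the landlord gets 84 next round, worth 0.95 × 84 = 79.8 now.
Offer 56 < 79.8, so the landlord rejects.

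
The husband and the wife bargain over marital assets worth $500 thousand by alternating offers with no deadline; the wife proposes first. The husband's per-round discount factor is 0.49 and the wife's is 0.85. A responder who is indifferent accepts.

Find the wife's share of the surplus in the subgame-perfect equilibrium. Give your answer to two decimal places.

In a stationary SPE each proposer offers the other exactly their discounted continuation value.
If the wife keeps x when proposing and the husband keeps y when proposing, then x = 500 − 0.49y and y = 500 − 0.85x.
Solving: x = 500(1 − 0.49) / (1 − 0.85·0.49) = 255 / 0.5835 ≈ 437.0180.
The husband gets 500 − 437.0180 ≈ 62.9820.

437.02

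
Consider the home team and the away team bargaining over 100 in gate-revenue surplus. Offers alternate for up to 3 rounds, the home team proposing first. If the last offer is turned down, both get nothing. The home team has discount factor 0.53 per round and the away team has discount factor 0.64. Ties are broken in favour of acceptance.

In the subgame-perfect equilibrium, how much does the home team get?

69.92

Solve by backward induction from round 3.
Round 3 (the home team proposes): the away team will accept anything ≥ 0, so the home team offers 0 and keeps 100.
Round 2 (the away team proposes): the home team can get 100 next round, worth 0.53 × 100 = 53 now; the away team offers that and keeps 47.
Round 1 (the home team proposes): the away team can get 47 next round, worth 0.64 × 47 = 30.08 now. The home team offers 30.08 and keeps 100 − 30.08 = 69.92.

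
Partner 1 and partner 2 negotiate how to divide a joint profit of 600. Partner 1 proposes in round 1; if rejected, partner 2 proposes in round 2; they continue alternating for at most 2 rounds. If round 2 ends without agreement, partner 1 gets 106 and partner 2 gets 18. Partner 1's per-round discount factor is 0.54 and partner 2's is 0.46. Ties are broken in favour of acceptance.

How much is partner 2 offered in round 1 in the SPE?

Round 2 (partner 2 proposes): partner 1 gets 106 if talks fail, so partner 2 offers 106 and keeps 494.
Round 1 (partner 1 proposes): partner 2 can get 494 next round, worth 0.46 × 494 = 227.24 now, so partner 1 offers 227.24, keeping 372.76.

227.24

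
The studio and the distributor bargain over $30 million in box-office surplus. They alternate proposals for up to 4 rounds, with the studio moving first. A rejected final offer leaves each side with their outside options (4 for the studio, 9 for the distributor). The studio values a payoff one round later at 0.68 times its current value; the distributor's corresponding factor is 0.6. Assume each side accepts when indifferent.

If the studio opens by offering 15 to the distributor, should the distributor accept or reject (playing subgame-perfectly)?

Round 4 (the distributor proposes): the studio gets 4 if talks fail, so the distributor offers 4 and keeps 26.
Round 3 (the studio proposes): the distributor can get 26 next round, worth 0.6 × 26 = 15.6 now. The studio offers 15.6 and keeps 30 − 15.6 = 14.4.
Round 2 (the distributor proposes): the studio can get 14.4 next round, worth 0.68 × 14.4 = 9.792 now. The distributor offers 9.792 and keeps 30 − 9.792 = 20.208.
So by rejecting in round 1, the distributor gets 20.208 next round, worth 0.6 × 20.208 = 12.1248 now.
Offer 15 ≥ 12.1248, so the distributor accepts.

Accept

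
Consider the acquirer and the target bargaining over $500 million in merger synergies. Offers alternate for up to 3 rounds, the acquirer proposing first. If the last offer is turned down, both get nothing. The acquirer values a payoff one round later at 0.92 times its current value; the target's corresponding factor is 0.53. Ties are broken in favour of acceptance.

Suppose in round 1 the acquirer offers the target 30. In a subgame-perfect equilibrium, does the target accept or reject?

Accept

Round 3 (the acquirer proposes): rejection yields 0 for the target; the acquirer offers 0 and keeps 500.
Round 2 (the target proposes): the acquirer can get 500 next round, worth 0.92 × 500 = 460 now, so the target offers 460, keeping 40.
So by rejecting in round 1, the target gets 40 next round, worth 0.53 × 40 = 21.2 now.
Offer 30 ≥ 21.2, so the target accepts.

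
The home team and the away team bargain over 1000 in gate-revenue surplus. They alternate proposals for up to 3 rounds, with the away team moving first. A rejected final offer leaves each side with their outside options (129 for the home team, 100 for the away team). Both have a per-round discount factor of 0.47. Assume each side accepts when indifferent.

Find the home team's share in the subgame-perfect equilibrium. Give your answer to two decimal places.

Round 3 (the away team proposes): the home team gets 129 if talks fail, so the away team offers 129 and keeps 871.
Round 2 (the home team proposes): the away team can get 871 next round, worth 0.47 × 871 = 409.37 now, so the home team offers 409.37, keeping 590.63.
Round 1 (the away team proposes): the home team can get 590.63 next round, worth 0.47 × 590.63 = 277.5961 now, so the away team offers 277.5961, keeping 722.4039.

277.60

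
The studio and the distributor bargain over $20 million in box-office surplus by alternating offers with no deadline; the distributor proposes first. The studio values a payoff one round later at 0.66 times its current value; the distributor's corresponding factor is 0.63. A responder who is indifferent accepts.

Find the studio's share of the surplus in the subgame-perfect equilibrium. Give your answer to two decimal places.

8.36

Let x be the distributor's share when the distributor proposes and y be the studio's share when the studio proposes.
The studio accepts iff offered ≥ 0.66·y, so x = 20 − 0.66y. Symmetrically y = 20 − 0.63x.
Substituting: x = 20 − 0.66(20 − 0.63x), giving x(1 − 0.63·0.66) = 20(1 − 0.66).
So x = 20 × 0.34 / 0.5842 ≈ 11.6398, and the studio receives 20 − x ≈ 8.3602.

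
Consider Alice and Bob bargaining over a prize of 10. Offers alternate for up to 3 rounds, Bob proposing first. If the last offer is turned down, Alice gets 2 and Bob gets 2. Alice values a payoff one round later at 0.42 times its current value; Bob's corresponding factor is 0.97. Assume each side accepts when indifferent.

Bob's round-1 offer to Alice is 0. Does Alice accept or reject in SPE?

Round 3 (Bob proposes): Alice gets 2 if talks fail, so Bob offers 2 and keeps 8.
Round 2 (Alice proposes): Bob can get 8 next round, worth 0.97 × 8 = 7.76 now. Alice offers 7.76 and keeps 10 − 7.76 = 2.24.
So by rejecting in round 1, Alice gets 2.24 next round, worth 0.42 × 2.24 = 0.9408 now.
Offer 0 < 0.9408, so Alice rejects.

Reject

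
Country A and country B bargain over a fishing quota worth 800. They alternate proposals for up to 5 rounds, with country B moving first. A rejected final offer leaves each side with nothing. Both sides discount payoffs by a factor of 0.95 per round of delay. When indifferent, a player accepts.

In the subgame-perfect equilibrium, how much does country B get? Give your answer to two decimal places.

727.71

Round 5 (country B proposes): country A will accept anything ≥ 0, so country B offers 0 and keeps 800.
Round 4 (country A proposes): country B can get 800 next round, worth 0.95 × 800 = 760 now, so country A offers 760, keeping 40.
Round 3 (country B proposes): country A can get 40 next round, worth 0.95 × 40 = 38 now; country B offers that and keeps 762.
Round 2 (country A proposes): country B can get 762 next round, worth 0.95 × 762 = 723.9 now, so country A offers 723.9, keeping 76.1.
Round 1 (country B proposes): country A can get 76.1 next round, worth 0.95 × 76.1 = 72.295 now, so country B offers 72.295, keeping 727.705.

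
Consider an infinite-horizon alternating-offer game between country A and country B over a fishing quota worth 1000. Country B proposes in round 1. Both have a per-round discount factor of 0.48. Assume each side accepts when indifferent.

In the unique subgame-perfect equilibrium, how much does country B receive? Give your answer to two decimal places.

675.68

In a stationary SPE each proposer offers the other exactly their discounted continuation value.
If country B keeps x when proposing and country A keeps y when proposing, then x = 1000 − 0.48y and y = 1000 − 0.48x.
Solving: x = 1000(1 − 0.48) / (1 − 0.48·0.48) = 520 / 0.7696 ≈ 675.6757.
Country A gets 1000 − 675.6757 ≈ 324.3243.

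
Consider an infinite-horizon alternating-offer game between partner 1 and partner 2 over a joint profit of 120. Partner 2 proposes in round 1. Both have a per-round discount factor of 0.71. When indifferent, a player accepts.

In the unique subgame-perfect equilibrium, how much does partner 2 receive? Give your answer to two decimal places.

70.18

When partner 2 proposes, partner 1 accepts any offer worth at least 0.71 times what partner 1 would get by proposing next round; and vice versa.
This gives x = 120 − 0.71y and y = 120 − 0.71x, where x and y are each side's share when it proposes.
Hence (1 − 0.71·0.71)x = 120(1 − 0.71), i.e. 0.4959·x = 34.8.
x ≈ 70.1754; partner 1's share is 120 − x ≈ 49.8246.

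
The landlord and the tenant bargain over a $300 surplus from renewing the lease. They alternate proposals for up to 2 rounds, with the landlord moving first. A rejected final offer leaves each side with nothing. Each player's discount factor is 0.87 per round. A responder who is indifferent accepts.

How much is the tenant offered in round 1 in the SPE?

Round 2 (the tenant proposes): rejection yields 0 for the landlord; the tenant offers 0 and keeps 300.
Round 1 (the landlord proposes): the tenant can get 300 next round, worth 0.87 × 300 = 261 now. The landlord offers 261 and keeps 300 − 261 = 39.

261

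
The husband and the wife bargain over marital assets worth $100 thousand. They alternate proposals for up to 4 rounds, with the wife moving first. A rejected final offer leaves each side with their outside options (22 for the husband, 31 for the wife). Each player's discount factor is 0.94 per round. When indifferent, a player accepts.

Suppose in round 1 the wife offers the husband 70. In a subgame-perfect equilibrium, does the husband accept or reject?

Accept

Round 4 (the husband proposes): the wife gets 31 if talks fail, so the husband offers 31 and keeps 69.
Round 3 (the wife proposes): the husband can get 69 next round, worth 0.94 × 69 = 64.86 now, so the wife offers 64.86, keeping 35.14.
Round 2 (the husband proposes): the wife can get 35.14 next round, worth 0.94 × 35.14 = 33.0316 now. The husband offers 33.0316 and keeps 100 − 33.0316 = 66.9684.
So by rejecting in round 1, the husband gets 66.9684 next round, worth 0.94 × 66.9684 = 62.950296 now.
Offer 70 ≥ 62.950296, so the husband accepts.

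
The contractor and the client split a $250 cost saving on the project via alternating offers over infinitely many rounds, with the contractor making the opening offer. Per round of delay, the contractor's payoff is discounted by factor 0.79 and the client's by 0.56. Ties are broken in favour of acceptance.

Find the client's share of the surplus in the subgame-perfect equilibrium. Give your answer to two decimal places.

When the contractor proposes, the client accepts any offer worth at least 0.56 times what the client would get by proposing next round; and vice versa.
This gives x = 250 − 0.56y and y = 250 − 0.79x, where x and y are each side's share when it proposes.
Hence (1 − 0.56·0.79)x = 250(1 − 0.56), i.e. 0.5576·x = 110.
x ≈ 197.2740; the client's share is 250 − x ≈ 52.7260.

52.73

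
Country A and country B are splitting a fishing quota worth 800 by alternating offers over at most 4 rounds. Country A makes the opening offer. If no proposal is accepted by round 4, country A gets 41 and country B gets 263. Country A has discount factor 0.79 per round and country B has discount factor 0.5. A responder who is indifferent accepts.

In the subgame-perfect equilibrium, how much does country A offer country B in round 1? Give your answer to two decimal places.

233.90

Round 4 (country B proposes): country A gets 41 if talks fail, so country B offers 41 and keeps 759.
Round 3 (country A proposes): country B can get 759 next round, worth 0.5 × 759 = 379.5 now. Country A offers 379.5 and keeps 800 − 379.5 = 420.5.
Round 2 (country B proposes): country A can get 420.5 next round, worth 0.79 × 420.5 = 332.195 now; country B offers that and keeps 467.805.
Round 1 (country A proposes): country B can get 467.805 next round, worth 0.5 × 467.805 = 233.9025 now. Country A offers 233.9025 and keeps 800 − 233.9025 = 566.0975.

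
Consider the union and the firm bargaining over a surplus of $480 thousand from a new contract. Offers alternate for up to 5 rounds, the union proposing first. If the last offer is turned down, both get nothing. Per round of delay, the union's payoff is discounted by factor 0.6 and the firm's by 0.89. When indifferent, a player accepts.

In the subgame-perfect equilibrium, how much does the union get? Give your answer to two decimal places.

Work backward from the last round.
Round 5 (the union proposes): the firm will accept anything ≥ 0, so the union offers 0 and keeps 480.
Round 4 (the firm proposes): the union can get 480 next round, worth 0.6 × 480 = 288 now; the firm offers that and keeps 192.
Round 3 (the union proposes): the firm can get 192 next round, worth 0.89 × 192 = 170.88 now. The union offers 170.88 and keeps 480 − 170.88 = 309.12.
Round 2 (the firm proposes): the union can get 309.12 next round, worth 0.6 × 309.12 = 185.472 now. The firm offers 185.472 and keeps 480 − 185.472 = 294.528.
Round 1 (the union proposes): the firm can get 294.528 next round, worth 0.89 × 294.528 = 262.12992 now, so the union offers 262.12992, keeping 217.87008.

217.87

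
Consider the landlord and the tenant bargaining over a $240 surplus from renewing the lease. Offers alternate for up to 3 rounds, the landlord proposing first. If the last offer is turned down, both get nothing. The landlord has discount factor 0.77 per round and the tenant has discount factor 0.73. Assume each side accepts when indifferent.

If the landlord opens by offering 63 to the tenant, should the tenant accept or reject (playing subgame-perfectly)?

Round 3 (the landlord proposes): the tenant will accept anything ≥ 0, so the landlord offers 0 and keeps 240.
Round 2 (the tenant proposes): the landlord can get 240 next round, worth 0.77 × 240 = 184.8 now. The tenant offers 184.8 and keeps 240 − 184.8 = 55.2.
So by rejecting in round 1, the tenant gets 55.2 next round, worth 0.73 × 55.2 = 40.296 now.
Offer 63 ≥ 40.296, so the tenant accepts.

Accept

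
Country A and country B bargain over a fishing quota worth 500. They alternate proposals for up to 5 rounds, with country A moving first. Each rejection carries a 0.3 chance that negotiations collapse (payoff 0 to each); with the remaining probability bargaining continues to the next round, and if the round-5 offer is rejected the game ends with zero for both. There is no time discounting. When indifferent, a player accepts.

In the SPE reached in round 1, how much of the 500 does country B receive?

Round 5 (country A proposes): country B will accept anything ≥ 0, so country A offers 0 and keeps 500.
Round 4 (country B proposes): rejecting gives country A an expected 0.7 × 500 = 350; country B offers that and keeps 150.
Round 3 (country A proposes): rejecting gives country B an expected 0.7 × 150 = 105; country A offers that and keeps 395.
Round 2 (country B proposes): rejecting gives country A an expected 0.7 × 395 = 276.5, so country B offers 276.5, keeping 223.5.
Round 1 (country A proposes): rejecting gives country B an expected 0.7 × 223.5 = 156.45. Country A offers 156.45 and keeps 500 − 156.45 = 343.55.

156.45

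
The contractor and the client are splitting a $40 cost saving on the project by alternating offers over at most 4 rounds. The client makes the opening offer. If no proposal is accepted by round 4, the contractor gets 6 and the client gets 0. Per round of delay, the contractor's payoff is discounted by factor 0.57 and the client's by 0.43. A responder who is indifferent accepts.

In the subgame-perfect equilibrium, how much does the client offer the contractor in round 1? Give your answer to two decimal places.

By backward induction:
Round 4 (the contractor proposes): the client will accept anything ≥ 0, so the contractor offers 0 and keeps 40.
Round 3 (the client proposes): the contractor can get 40 next round, worth 0.57 × 40 = 22.8 now; the client offers that and keeps 17.2.
Round 2 (the contractor proposes): the client can get 17.2 next round, worth 0.43 × 17.2 = 7.396 now. The contractor offers 7.396 and keeps 40 − 7.396 = 32.604.
Round 1 (the client proposes): the contractor can get 32.604 next round, worth 0.57 × 32.604 = 18.58428 now; the client offers that and keeps 21.41572.

18.58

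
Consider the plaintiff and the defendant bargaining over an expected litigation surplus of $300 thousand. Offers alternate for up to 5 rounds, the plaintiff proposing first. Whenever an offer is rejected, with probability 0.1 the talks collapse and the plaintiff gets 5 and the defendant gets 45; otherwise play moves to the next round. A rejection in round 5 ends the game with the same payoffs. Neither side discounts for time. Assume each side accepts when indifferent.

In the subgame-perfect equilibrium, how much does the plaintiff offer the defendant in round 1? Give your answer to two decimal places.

85.73

Round 5 (the plaintiff proposes): the defendant gets 45 if talks fail, so the plaintiff offers 45 and keeps 255.
Round 4 (the defendant proposes): rejecting gives the plaintiff an expected 0.9 × 255 + 0.1 × 5 = 230; the defendant offers that and keeps 70.
Round 3 (the plaintiff proposes): rejecting gives the defendant an expected 0.9 × 70 + 0.1 × 45 = 67.5; the plaintiff offers that and keeps 232.5.
Round 2 (the defendant proposes): rejecting gives the plaintiff an expected 0.9 × 232.5 + 0.1 × 5 = 209.75; the defendant offers that and keeps 90.25.
Round 1 (the plaintiff proposes): rejecting gives the defendant an expected 0.9 × 90.25 + 0.1 × 45 = 85.725; the plaintiff offers that and keeps 214.275.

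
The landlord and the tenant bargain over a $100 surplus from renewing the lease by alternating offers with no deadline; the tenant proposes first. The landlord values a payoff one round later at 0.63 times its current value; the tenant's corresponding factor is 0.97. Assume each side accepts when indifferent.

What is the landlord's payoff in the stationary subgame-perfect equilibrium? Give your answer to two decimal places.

In a stationary SPE each proposer offers the other exactly their discounted continuation value.
If the tenant keeps x when proposing and the landlord keeps y when proposing, then x = 100 − 0.63y and y = 100 − 0.97x.
Solving: x = 100(1 − 0.63) / (1 − 0.97·0.63) = 37 / 0.3889 ≈ 95.1401.
The landlord gets 100 − 95.1401 ≈ 4.8599.

4.86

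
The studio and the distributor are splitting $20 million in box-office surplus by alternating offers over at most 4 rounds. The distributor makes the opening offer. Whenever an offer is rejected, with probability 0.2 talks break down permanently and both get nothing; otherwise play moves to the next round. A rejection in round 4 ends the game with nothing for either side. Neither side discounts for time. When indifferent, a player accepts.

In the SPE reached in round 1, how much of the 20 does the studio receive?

By backward induction:
Round 4 (the studio proposes): rejection yields 0 for the distributor; the studio offers 0 and keeps 20.
Round 3 (the distributor proposes): rejecting gives the studio an expected 0.8 × 20 = 16. The distributor offers 16 and keeps 20 − 16 = 4.
Round 2 (the studio proposes): rejecting gives the distributor an expected 0.8 × 4 = 3.2; the studio offers that and keeps 16.8.
Round 1 (the distributor proposes): rejecting gives the studio an expected 0.8 × 16.8 = 13.44. The distributor offers 13.44 and keeps 20 − 13.44 = 6.56.

13.44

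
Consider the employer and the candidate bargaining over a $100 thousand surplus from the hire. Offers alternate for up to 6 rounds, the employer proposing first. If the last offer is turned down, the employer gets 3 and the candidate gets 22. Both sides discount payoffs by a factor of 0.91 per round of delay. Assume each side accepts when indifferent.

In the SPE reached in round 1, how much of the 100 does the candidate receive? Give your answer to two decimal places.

75.50

Round 6 (the candidate proposes): the employer gets 3 if talks fail, so the candidate offers 3 and keeps 97.
Round 5 (the employer proposes): the candidate can get 97 next round, worth 0.91 × 97 = 88.27 now. The employer offers 88.27 and keeps 100 − 88.27 = 11.73.
Round 4 (the candidate proposes): the employer can get 11.73 next round, worth 0.91 × 11.73 = 10.6743 now, so the candidate offers 10.6743, keeping 89.3257.
Round 3 (the employer proposes): the candidate can get 89.3257 next round, worth 0.91 × 89.3257 = 81.286387 now. The employer offers 81.286387 and keeps 100 − 81.286387 = 18.713613.
Round 2 (the candidate proposes): the employer can get 18.713613 next round, worth 0.91 × 18.713613 = 17.02938783 now; the candidate offers that and keeps 82.97061217.
Round 1 (the employer proposes): the candidate can get 82.97061217 next round, worth 0.91 × 82.97061217 = 75.5032570747 now; the employer offers that and keeps 24.4967429253.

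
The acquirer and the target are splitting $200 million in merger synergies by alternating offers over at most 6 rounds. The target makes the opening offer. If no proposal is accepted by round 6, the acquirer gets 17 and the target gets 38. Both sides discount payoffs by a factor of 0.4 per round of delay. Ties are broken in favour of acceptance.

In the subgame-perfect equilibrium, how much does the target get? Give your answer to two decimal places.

Round 6 (the acquirer proposes): the target gets 38 if talks fail, so the acquirer offers 38 and keeps 162.
Round 5 (the target proposes): the acquirer can get 162 next round, worth 0.4 × 162 = 64.8 now; the target offers that and keeps 135.2.
Round 4 (the acquirer proposes): the target can get 135.2 next round, worth 0.4 × 135.2 = 54.08 now; the acquirer offers that and keeps 145.92.
Round 3 (the target proposes): the acquirer can get 145.92 next round, worth 0.4 × 145.92 = 58.368 now, so the target offers 58.368, keeping 141.632.
Round 2 (the acquirer proposes): the target can get 141.632 next round, worth 0.4 × 141.632 = 56.6528 now. The acquirer offers 56.6528 and keeps 200 − 56.6528 = 143.3472.
Round 1 (the target proposes): the acquirer can get 143.3472 next round, worth 0.4 × 143.3472 = 57.33888 now, so the target offers 57.33888, keeping 142.66112.

142.66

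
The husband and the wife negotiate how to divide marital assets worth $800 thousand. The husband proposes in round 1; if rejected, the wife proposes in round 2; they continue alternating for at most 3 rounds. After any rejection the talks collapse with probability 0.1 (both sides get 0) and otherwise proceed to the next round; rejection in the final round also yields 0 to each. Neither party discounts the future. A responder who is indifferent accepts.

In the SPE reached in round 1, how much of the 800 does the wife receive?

Round 3 (the husband proposes): the wife will accept anything ≥ 0, so the husband offers 0 and keeps 800.
Round 2 (the wife proposes): rejecting gives the husband an expected 0.9 × 800 = 720; the wife offers that and keeps 80.
Round 1 (the husband proposes): rejecting gives the wife an expected 0.9 × 80 = 72, so the husband offers 72, keeping 728.

72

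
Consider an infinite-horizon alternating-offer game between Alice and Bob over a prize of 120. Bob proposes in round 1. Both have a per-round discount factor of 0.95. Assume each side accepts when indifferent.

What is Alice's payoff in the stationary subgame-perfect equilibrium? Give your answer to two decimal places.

58.46

Let x be Bob's share when Bob proposes and y be Alice's share when Alice proposes.
Alice accepts iff offered ≥ 0.95·y, so x = 120 − 0.95y. Symmetrically y = 120 − 0.95x.
Substituting: x = 120 − 0.95(120 − 0.95x), giving x(1 − 0.95·0.95) = 120(1 − 0.95).
So x = 120 × 0.05 / 0.0975 ≈ 61.5385, and Alice receives 120 − x ≈ 58.4615.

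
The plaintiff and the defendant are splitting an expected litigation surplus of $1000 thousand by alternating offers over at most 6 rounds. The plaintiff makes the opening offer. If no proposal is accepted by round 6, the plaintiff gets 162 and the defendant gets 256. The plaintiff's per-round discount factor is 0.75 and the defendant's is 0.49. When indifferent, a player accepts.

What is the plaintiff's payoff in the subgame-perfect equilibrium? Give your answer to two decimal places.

777.02

Round 6 (the defendant proposes): the plaintiff gets 162 if talks fail, so the defendant offers 162 and keeps 838.
Round 5 (the plaintiff proposes): the defendant can get 838 next round, worth 0.49 × 838 = 410.62 now. The plaintiff offers 410.62 and keeps 1000 − 410.62 = 589.38.
Round 4 (the defendant proposes): the plaintiff can get 589.38 next round, worth 0.75 × 589.38 = 442.035 now. The defendant offers 442.035 and keeps 1000 − 442.035 = 557.965.
Round 3 (the plaintiff proposes): the defendant can get 557.965 next round, worth 0.49 × 557.965 = 273.40285 now. The plaintiff offers 273.40285 and keeps 1000 − 273.40285 = 726.59715.
Round 2 (the defendant proposes): the plaintiff can get 726.59715 next round, worth 0.75 × 726.59715 = 544.9478625 now. The defendant offers 544.9478625 and keeps 1000 − 544.9478625 = 455.0521375.
Round 1 (the plaintiff proposes): the defendant can get 455.0521375 next round, worth 0.49 × 455.0521375 = 222.975547375 now; the plaintiff offers that and keeps 777.024452625.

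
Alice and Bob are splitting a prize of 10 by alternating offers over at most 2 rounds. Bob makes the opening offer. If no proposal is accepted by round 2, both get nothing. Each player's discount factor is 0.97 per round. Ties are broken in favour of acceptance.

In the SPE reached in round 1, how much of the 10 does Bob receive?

Round 2 (Alice proposes): rejection yields 0 for Bob; Alice offers 0 and keeps 10.
Round 1 (Bob proposes): Alice can get 10 next round, worth 0.97 × 10 = 9.7 now, so Bob offers 9.7, keeping 0.3.

0.3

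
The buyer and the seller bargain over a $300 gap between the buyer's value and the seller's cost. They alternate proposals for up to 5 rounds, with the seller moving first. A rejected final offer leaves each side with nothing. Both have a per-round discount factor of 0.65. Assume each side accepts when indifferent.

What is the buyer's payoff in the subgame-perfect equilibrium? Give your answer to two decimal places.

97.09

Round 5 (the seller proposes): rejection yields 0 for the buyer; the seller offers 0 and keeps 300.
Round 4 (the buyer proposes): the seller can get 300 next round, worth 0.65 × 300 = 195 now. The buyer offers 195 and keeps 300 − 195 = 105.
Round 3 (the seller proposes): the buyer can get 105 next round, worth 0.65 × 105 = 68.25 now; the seller offers that and keeps 231.75.
Round 2 (the buyer proposes): the seller can get 231.75 next round, worth 0.65 × 231.75 = 150.6375 now. The buyer offers 150.6375 and keeps 300 − 150.6375 = 149.3625.
Round 1 (the seller proposes): the buyer can get 149.3625 next round, worth 0.65 × 149.3625 = 97.085625 now. The seller offers 97.085625 and keeps 300 − 97.085625 = 202.914375.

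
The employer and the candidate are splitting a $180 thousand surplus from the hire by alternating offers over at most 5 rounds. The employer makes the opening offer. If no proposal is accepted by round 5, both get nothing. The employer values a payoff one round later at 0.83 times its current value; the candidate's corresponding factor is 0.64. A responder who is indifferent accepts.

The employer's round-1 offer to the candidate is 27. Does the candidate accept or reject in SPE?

Reject

Work out the candidate's continuation value if the offer is rejected.
Round 5 (the employer proposes): rejection yields 0 for the candidate; the employer offers 0 and keeps 180.
Round 4 (the candidate proposes): the employer can get 180 next round, worth 0.83 × 180 = 149.4 now, so the candidate offers 149.4, keeping 30.6.
Round 3 (the employer proposes): the candidate can get 30.6 next round, worth 0.64 × 30.6 = 19.584 now. The employer offers 19.584 and keeps 180 − 19.584 = 160.416.
Round 2 (the candidate proposes): the employer can get 160.416 next round, worth 0.83 × 160.416 = 133.14528 now; the candidate offers that and keeps 46.85472.
So by rejecting in round 1, the candidate gets 46.85472 next round, worth 0.64 × 46.85472 = 29.9870208 now.
Offer 27 < 29.9870208, so the candidate rejects.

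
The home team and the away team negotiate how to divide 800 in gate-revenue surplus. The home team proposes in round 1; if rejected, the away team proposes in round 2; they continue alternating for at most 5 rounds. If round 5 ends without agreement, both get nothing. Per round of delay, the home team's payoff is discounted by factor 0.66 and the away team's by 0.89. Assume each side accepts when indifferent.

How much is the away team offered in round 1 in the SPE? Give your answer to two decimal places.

Round 5 (the home team proposes): the away team will accept anything ≥ 0, so the home team offers 0 and keeps 800.
Round 4 (the away team proposes): the home team can get 800 next round, worth 0.66 × 800 = 528 now, so the away team offers 528, keeping 272.
Round 3 (the home team proposes): the away team can get 272 next round, worth 0.89 × 272 = 242.08 now. The home team offers 242.08 and keeps 800 − 242.08 = 557.92.
Round 2 (the away team proposes): the home team can get 557.92 next round, worth 0.66 × 557.92 = 368.2272 now. The away team offers 368.2272 and keeps 800 − 368.2272 = 431.7728.
Round 1 (the home team proposes): the away team can get 431.7728 next round, worth 0.89 × 431.7728 = 384.277792 now. The home team offers 384.277792 and keeps 800 − 384.277792 = 415.722208.

384.28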